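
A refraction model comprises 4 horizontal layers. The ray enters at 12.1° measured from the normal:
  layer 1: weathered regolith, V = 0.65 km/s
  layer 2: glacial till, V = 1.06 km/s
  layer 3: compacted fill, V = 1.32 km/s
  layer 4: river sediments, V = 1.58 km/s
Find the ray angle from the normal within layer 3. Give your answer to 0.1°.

Snell's law across each interface conserves sin θ / V, so sin θ_3 = V_3·sin θ₁/V₁.
sin θ_3 = 1.32 × sin 12.1° / 0.65 = 0.4257.
θ_3 = arcsin 0.4257 = 25.19°.

25.2°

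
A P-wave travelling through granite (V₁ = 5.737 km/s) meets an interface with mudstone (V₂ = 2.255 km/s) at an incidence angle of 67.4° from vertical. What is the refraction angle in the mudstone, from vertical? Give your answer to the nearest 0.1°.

sin θ₁/V₁ = sin θ₂/V₂ ⇒ sin θ₂ = 2.255·sin 67.4°/5.737 = 2.255·0.9232/5.737 = 0.3629.
θ₂ = sin⁻¹(0.3629) = 21.28° (from vertical).

21.3°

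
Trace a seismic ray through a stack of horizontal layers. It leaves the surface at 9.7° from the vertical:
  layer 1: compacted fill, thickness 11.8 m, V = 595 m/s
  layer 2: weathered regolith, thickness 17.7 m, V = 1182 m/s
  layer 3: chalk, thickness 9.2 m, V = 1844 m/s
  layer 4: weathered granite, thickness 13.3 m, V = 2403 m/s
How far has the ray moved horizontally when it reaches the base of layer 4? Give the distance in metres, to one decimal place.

Apply Snell's law at each interface; in layer i the horizontal offset is hᵢ·tan θᵢ.
Layer 1: θ = 9.70°; offset = 11.8·tan 9.70° = 2.017 m.
Layer 2: sin θ = 1182·sin 9.7°/595 = 0.3347, θ = 19.56°; offset = 17.7·tan 19.56° = 6.287 m.
Layer 3: sin θ = 1844·sin 9.7°/595 = 0.5222, θ = 31.48°; offset = 9.2·tan 31.48° = 5.633 m.
Layer 4: sin θ = 2403·sin 9.7°/595 = 0.6805, θ = 42.88°; offset = 13.3·tan 42.88° = 12.351 m.
Summing the layer offsets gives 26.288 m.

26.3 m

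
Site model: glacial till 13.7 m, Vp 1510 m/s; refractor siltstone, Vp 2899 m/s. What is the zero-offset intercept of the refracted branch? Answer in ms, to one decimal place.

15.5 ms

θ_c = arcsin(V₁/V₂) = arcsin(1510/2899) = 31.39°; cos θ_c = 0.8536.
tᵢ = 2h·cos θ_c / V₁ = 2·13.7·0.8536 / 1510 = 0.01549 s.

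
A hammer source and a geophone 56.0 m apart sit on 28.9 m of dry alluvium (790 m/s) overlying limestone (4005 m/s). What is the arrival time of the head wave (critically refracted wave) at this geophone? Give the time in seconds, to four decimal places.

0.0857 s

t = x/V₂ + 2h·√(V₂²−V₁²)/(V₁V₂).
√(V₂²−V₁²) = √(4005²−790²) = 3926.3 m/s; delay term = 2·28.9·3926.3/(790·4005) = 0.07173 s.
t = 56.0/4005 + 0.07173 = 0.08571 s.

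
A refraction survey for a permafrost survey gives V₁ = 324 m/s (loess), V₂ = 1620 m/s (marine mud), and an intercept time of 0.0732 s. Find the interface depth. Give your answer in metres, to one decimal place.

12.1 m

θ_c = arcsin(324/1620) = 11.54°; cos θ_c = 0.9798.
tᵢ = 2h cos θ_c/V₁ ⇒ h = tᵢ·V₁/(2 cos θ_c) = 0.0732·324/(2·0.9798) = 12.10 m.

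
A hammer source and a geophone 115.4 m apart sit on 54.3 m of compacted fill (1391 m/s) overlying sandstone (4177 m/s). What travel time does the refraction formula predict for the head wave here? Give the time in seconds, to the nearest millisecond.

0.101 s

t = x/V₂ + 2h·√(V₂²−V₁²)/(V₁V₂).
√(V₂²−V₁²) = √(4177²−1391²) = 3938.6 m/s; delay term = 2·54.3·3938.6/(1391·4177) = 0.07362 s.
t = 115.4/4177 + 0.07362 = 0.10124 s.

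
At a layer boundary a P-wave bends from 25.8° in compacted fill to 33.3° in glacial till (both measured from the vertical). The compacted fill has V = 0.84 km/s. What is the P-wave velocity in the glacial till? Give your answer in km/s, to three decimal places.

sin 25.8° = 0.4352; sin 33.3° = 0.5490.
V₂ = V₁·(sin θ₂/sin θ₁) = 0.84·(0.5490/0.4352) = 1.060 km/s.

1.060 km/s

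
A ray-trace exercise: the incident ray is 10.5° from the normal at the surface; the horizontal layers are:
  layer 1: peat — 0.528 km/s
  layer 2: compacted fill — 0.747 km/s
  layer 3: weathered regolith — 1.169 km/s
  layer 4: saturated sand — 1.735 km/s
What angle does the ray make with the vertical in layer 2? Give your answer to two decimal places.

14.94°

Ray parameter p = sin 10.5° / 0.528 = 3.4514e-01 s/km.
sin θ_2 = p·V_2 = 3.4514e-01 × 0.747 = 0.2578.
θ_2 = 14.94° from the vertical.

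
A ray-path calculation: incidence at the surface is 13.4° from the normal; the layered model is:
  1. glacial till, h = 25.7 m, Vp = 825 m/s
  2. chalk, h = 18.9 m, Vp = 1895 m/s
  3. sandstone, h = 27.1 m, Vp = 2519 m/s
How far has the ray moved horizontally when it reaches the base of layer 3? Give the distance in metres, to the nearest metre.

p = sin θ₁/V₁ = sin 13.4°/825 = 2.8091e-04 s/m is conserved through the stack.
Layer 1: θ = 13.40°; offset = 25.7·tan 13.40° = 6.123 m.
Layer 2: sin θ = p·1895 = 0.5323 → θ = 32.16°; offset = 18.9·tan 32.16° = 11.885 m.
Layer 3: sin θ = p·2519 = 0.7076 → θ = 45.04°; offset = 27.1·tan 45.04° = 27.138 m.
Summing the layer offsets gives 45.145 m.

45 m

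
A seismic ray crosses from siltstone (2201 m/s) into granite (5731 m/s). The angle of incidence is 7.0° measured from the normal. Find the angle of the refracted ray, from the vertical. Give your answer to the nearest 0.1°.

18.5°

sin θ₁/V₁ = sin θ₂/V₂ ⇒ sin θ₂ = 5731·sin 7.0°/2201 = 5731·0.1219/2201 = 0.3173.
θ₂ = sin⁻¹(0.3173) = 18.50° (from vertical).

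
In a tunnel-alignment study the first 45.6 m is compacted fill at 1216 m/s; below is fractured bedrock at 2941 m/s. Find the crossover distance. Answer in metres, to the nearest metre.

142 m

x_cross = 2h·√((V₂+V₁)/(V₂−V₁)).
(V₂+V₁)/(V₂−V₁) = (2941+1216)/(2941−1216) = 2.4099; √ = 1.5524.
x_cross = 2·45.6·1.5524 = 141.58 m.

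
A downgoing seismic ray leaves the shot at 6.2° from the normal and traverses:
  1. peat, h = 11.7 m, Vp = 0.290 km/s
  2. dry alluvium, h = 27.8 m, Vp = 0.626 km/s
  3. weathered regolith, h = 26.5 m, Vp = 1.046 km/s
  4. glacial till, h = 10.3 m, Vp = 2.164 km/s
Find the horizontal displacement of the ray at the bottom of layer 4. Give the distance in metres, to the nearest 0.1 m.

33.2 m

Ray parameter p = sin 6.2° / 0.290 km/s = 3.7241e-01 s/km.
Layer 1: θ = 6.20°; offset = 11.7·tan 6.20° = 1.271 m.
Layer 2: sin θ = p·0.626 = 0.2331 → θ = 13.48°; offset = 27.8·tan 13.48° = 6.665 m.
Layer 3: sin θ = p·1.046 = 0.3895 → θ = 22.93°; offset = 26.5·tan 22.93° = 11.208 m.
Layer 4: sin θ = p·2.164 = 0.8059 → θ = 53.70°; offset = 10.3·tan 53.70° = 14.020 m.
Total horizontal offset = 33.164 m.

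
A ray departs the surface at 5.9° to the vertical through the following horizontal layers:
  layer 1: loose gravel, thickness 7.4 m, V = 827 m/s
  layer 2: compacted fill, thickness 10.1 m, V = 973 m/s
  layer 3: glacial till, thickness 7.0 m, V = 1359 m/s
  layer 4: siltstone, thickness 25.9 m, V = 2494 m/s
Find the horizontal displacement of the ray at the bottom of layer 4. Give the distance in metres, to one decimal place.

11.6 m

Ray parameter p = sin 5.9° / 827 m/s = 1.2430e-04 s/m.
Layer 1: θ = 5.90°; offset = 7.4·tan 5.90° = 0.765 m.
Layer 2: sin θ = p·973 = 0.1209 → θ = 6.95°; offset = 10.1·tan 6.95° = 1.231 m.
Layer 3: sin θ = p·1359 = 0.1689 → θ = 9.72°; offset = 7.0·tan 9.72° = 1.200 m.
Layer 4: sin θ = p·2494 = 0.3100 → θ = 18.06°; offset = 25.9·tan 18.06° = 8.445 m.
Σ offsets = 11.640 m.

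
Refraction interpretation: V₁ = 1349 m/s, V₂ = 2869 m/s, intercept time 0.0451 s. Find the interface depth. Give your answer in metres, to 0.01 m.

34.47 m

θ_c = arcsin(1349/2869) = 28.05°; cos θ_c = 0.8826.
tᵢ = 2h cos θ_c/V₁ ⇒ h = tᵢ·V₁/(2 cos θ_c) = 0.0451·1349/(2·0.8826) = 34.47 m.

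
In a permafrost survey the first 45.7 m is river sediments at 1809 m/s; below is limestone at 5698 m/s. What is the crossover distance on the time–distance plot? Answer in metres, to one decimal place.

127.0 m

x_cross = 2h·√((V₂+V₁)/(V₂−V₁)).
(V₂+V₁)/(V₂−V₁) = (5698+1809)/(5698−1809) = 1.9303; √ = 1.3894.
x_cross = 2·45.7·1.3894 = 126.99 m.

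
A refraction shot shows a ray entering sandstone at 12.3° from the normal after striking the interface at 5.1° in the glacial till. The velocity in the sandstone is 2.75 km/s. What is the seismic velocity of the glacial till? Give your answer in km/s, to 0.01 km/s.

sin 5.1° = 0.0889; sin 12.3° = 0.2130.
V₁ = V₂·(sin θ₁/sin θ₂) = 2.75·(0.0889/0.2130) = 1.15 km/s.

1.15 km/s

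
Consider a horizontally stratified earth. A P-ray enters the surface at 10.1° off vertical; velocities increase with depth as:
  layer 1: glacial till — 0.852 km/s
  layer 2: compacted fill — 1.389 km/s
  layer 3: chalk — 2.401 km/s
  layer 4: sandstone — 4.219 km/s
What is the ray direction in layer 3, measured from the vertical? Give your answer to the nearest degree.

30°

Ray parameter p = sin 10.1° / 0.852 = 2.0583e-01 s/km.
sin θ_3 = p·V_3 = 2.0583e-01 × 2.401 = 0.4942.
θ_3 = arcsin 0.4942 = 29.62°.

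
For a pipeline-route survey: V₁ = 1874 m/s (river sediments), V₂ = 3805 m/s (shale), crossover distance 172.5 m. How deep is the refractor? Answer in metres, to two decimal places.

50.29 m

h = (x_cross/2)·√((V₂−V₁)/(V₂+V₁)).
(V₂−V₁)/(V₂+V₁) = (3805−1874)/(3805+1874) = 0.3400; √ = 0.5831.
h = (172.5/2)·0.5831 = 50.29 m.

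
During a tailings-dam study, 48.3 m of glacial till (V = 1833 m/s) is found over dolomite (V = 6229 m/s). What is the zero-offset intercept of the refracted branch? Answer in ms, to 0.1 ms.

tᵢ = 2h·√(V₂²−V₁²)/(V₁V₂).
√(V₂²−V₁²) = √(6229²−1833²) = 5953.2 m/s.
tᵢ = 2·48.3·5953.2/(1833·6229) = 0.05037 s.

50.4 ms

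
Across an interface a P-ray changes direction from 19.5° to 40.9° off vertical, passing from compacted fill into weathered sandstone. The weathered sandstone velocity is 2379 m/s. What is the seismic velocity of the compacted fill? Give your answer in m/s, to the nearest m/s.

1213 m/s

sin 19.5° = 0.3338; sin 40.9° = 0.6547.
V₁ = V₂·(sin θ₁/sin θ₂) = 2379·(0.3338/0.6547) = 1212.89 m/s.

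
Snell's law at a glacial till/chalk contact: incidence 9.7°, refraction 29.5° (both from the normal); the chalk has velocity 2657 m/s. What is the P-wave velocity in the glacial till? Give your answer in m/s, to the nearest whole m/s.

sin 9.7° = 0.1685; sin 29.5° = 0.4924.
V₁ = V₂·(sin θ₁/sin θ₂) = 2657·(0.1685/0.4924) = 909.13 m/s.

909 m/s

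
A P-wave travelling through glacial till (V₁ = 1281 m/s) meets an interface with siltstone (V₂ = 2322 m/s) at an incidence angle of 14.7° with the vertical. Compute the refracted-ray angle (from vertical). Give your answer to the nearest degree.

sin θ₁/V₁ = sin θ₂/V₂ ⇒ sin θ₂ = 2322·sin 14.7°/1281 = 2322·0.2538/1281 = 0.4600.
θ₂ = sin⁻¹(0.4600) = 27.39° (from vertical).

27°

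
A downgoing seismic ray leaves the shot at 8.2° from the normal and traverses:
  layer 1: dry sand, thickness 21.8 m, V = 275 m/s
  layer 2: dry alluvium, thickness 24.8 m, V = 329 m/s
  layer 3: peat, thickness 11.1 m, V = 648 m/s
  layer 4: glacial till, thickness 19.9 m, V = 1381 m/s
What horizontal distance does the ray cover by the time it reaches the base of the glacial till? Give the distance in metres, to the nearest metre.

32 m

Apply Snell's law at each interface; in layer i the horizontal offset is hᵢ·tan θᵢ.
Layer 1: θ = 8.20°; offset = 21.8·tan 8.20° = 3.141 m.
Layer 2: sin θ = 329·sin 8.2°/275 = 0.1706, θ = 9.82°; offset = 24.8·tan 9.82° = 4.295 m.
Layer 3: sin θ = 648·sin 8.2°/275 = 0.3361, θ = 19.64°; offset = 11.1·tan 19.64° = 3.961 m.
Layer 4: sin θ = 1381·sin 8.2°/275 = 0.7163, θ = 45.75°; offset = 19.9·tan 45.75° = 20.425 m.
Summing the layer offsets gives 31.822 m.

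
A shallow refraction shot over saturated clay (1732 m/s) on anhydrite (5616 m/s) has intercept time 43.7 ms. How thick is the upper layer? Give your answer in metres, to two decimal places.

39.78 m

θ_c = arcsin(1732/5616) = 17.96°; cos θ_c = 0.9513.
tᵢ = 2h cos θ_c/V₁ ⇒ h = tᵢ·V₁/(2 cos θ_c) = 0.0437·1732/(2·0.9513) = 39.78 m.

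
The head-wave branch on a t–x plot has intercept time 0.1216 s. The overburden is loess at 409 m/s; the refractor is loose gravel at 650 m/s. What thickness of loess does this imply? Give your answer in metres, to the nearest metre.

32 m

h = tᵢ·V₁·V₂ / (2·√(V₂²−V₁²)).
√(V₂²−V₁²) = √(650² − 409²) = 505.2 m/s.
h = 0.1216 s × 409 × 650 / (2 × 505.2) = 32.00 m.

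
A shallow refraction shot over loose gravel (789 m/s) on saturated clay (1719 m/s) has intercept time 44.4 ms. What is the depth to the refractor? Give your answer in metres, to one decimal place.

h = tᵢ·V₁·V₂ / (2·√(V₂²−V₁²)).
√(V₂²−V₁²) = √(1719² − 789²) = 1527.2 m/s.
h = 0.0444 s × 789 × 1719 / (2 × 1527.2) = 19.72 m.

19.7 m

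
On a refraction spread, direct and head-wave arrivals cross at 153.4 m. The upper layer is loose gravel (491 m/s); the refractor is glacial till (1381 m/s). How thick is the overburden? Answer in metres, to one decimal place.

52.9 m

h = (x_cross/2)·√((V₂−V₁)/(V₂+V₁)).
(V₂−V₁)/(V₂+V₁) = (1381−491)/(1381+491) = 0.4754; √ = 0.6895.
h = (153.4/2)·0.6895 = 52.89 m.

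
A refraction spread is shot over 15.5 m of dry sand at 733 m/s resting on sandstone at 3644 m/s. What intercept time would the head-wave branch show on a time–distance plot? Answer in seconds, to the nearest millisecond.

0.041 s

tᵢ = 2h·√(V₂²−V₁²)/(V₁V₂).
√(V₂²−V₁²) = √(3644²−733²) = 3569.5 m/s.
tᵢ = 2·15.5·3569.5/(733·3644) = 0.04143 s.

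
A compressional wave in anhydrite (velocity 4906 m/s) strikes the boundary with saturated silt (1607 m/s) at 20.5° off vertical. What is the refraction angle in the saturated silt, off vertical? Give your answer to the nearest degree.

Snell's law: sin θ₂ = (V₂/V₁)·sin θ₁ = (1607/4906)·sin 20.5° = 0.1147.
θ₂ = sin⁻¹(0.1147) = 6.59° (from vertical).

7°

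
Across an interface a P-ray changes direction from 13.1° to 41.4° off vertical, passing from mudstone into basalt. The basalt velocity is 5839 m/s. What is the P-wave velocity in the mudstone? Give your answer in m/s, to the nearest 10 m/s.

Snell's law: sin 13.1°/V₁ = sin 41.4°/V₂.
V₁ = V₂·sin 13.1°/sin 41.4° = 5839 × 0.3427 = 2001.20 m/s.

2000 m/s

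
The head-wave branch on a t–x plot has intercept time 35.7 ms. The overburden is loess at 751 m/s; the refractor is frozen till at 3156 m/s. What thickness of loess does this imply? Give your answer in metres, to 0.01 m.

13.80 m

h = tᵢ·V₁·V₂ / (2·√(V₂²−V₁²)).
√(V₂²−V₁²) = √(3156² − 751²) = 3065.3 m/s.
h = 0.0357 s × 751 × 3156 / (2 × 3065.3) = 13.80 m.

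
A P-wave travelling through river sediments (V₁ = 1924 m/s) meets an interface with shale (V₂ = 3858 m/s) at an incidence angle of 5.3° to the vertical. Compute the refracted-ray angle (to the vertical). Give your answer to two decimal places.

10.67°

Snell's law: sin θ₂ = (V₂/V₁)·sin θ₁ = (3858/1924)·sin 5.3° = 0.1852.
θ₂ = arcsin 0.1852 = 10.67° from the normal.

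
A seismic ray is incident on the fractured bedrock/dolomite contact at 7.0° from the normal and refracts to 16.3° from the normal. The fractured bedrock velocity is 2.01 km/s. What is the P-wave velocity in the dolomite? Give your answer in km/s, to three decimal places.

4.629 km/s

Snell's law: sin 7.0°/V₁ = sin 16.3°/V₂.
V₂ = V₁·sin 16.3°/sin 7.0° = 2.01 × 2.3030 = 4.629 km/s.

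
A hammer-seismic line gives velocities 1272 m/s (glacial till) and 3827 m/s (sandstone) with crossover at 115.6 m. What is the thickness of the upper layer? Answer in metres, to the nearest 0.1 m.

40.9 m

h = (x_cross/2)·√((V₂−V₁)/(V₂+V₁)).
(V₂−V₁)/(V₂+V₁) = (3827−1272)/(3827+1272) = 0.5011; √ = 0.7079.
h = (115.6/2)·0.7079 = 40.91 m.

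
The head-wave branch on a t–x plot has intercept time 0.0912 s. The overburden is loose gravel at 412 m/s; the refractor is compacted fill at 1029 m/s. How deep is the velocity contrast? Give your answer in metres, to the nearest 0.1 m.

20.5 m

h = tᵢ·V₁·V₂ / (2·√(V₂²−V₁²)).
√(V₂²−V₁²) = √(1029² − 412²) = 942.9 m/s.
h = 0.0912 s × 412 × 1029 / (2 × 942.9) = 20.50 m.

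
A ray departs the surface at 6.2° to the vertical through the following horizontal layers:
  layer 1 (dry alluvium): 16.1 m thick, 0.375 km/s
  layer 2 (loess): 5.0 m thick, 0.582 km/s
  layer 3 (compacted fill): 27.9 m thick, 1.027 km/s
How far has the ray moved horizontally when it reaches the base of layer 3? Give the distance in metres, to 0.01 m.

11.24 m

Ray parameter p = sin 6.2° / 0.375 km/s = 2.8800e-01 s/km.
Layer 1: θ = 6.20°; offset = 16.1·tan 6.20° = 1.7490 m.
Layer 2: sin θ = p·0.582 = 0.1676 → θ = 9.65°; offset = 5.0·tan 9.65° = 0.8501 m.
Layer 3: sin θ = p·1.027 = 0.2958 → θ = 17.20°; offset = 27.9·tan 17.20° = 8.6386 m.
Summing the layer offsets gives 11.2377 m.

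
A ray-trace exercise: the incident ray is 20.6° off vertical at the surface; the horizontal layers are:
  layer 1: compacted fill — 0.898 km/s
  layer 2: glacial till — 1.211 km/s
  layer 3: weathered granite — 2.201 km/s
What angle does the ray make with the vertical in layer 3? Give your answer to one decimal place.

59.6°

Ray parameter p = sin 20.6° / 0.898 = 3.9181e-01 s/km.
sin θ_3 = p·V_3 = 3.9181e-01 × 2.201 = 0.8624.
θ_3 = 59.58° from the vertical.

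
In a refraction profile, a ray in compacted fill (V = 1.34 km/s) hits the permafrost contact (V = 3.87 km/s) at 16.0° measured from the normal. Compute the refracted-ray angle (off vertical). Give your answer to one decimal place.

52.8°

Snell's law: sin θ₂ = (V₂/V₁)·sin θ₁ = (3.87/1.34)·sin 16.0° = 0.7961.
θ₂ = arcsin 0.7961 = 52.76° from the normal.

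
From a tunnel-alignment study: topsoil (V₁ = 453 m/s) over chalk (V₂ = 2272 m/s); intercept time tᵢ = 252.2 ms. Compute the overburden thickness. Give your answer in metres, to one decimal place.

58.3 m

θ_c = arcsin(453/2272) = 11.50°; cos θ_c = 0.9799.
tᵢ = 2h cos θ_c/V₁ ⇒ h = tᵢ·V₁/(2 cos θ_c) = 0.2522·453/(2·0.9799) = 58.29 m.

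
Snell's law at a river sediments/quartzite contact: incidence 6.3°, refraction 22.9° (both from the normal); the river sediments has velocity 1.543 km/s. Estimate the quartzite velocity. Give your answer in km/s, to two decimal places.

5.47 km/s

sin 6.3° = 0.1097; sin 22.9° = 0.3891.
V₂ = V₁·(sin θ₂/sin θ₁) = 1.543·(0.3891/0.1097) = 5.47 km/s.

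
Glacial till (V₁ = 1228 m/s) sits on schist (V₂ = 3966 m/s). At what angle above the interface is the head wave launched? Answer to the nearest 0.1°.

72.0°

At critical incidence the refracted ray runs along the interface (θ₂ = 90°), so sin θ_c = V₁/V₂.
θ_c = arcsin(1228/3966) = arcsin 0.3096 = 18.04°.
Measured from the interface: 90° − 18.04° = 71.96°.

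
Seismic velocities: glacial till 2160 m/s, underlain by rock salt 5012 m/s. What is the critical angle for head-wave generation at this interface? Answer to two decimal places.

25.53°

Critical incidence: sin θ_c = V₁/V₂ = 2160/5012 = 0.4310.
θ_c = arcsin 0.4310 = 25.53°.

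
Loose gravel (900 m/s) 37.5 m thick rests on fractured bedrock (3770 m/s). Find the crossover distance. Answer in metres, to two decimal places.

θ_c = arcsin(900/3770) = 13.81°, so cos θ_c = 0.9711 and tᵢ = 2h cos θ_c/V₁ = 0.0809 s.
At crossover x/V₁ = x/V₂ + tᵢ ⇒ x = tᵢ/(1/V₁ − 1/V₂) = 0.08092/(1.1111e-03 − 2.6525e-04) = 95.67 m.

95.67 m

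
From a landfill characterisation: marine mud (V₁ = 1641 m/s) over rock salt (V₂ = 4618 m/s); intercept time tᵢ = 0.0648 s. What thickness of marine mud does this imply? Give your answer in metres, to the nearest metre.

57 m

θ_c = arcsin(1641/4618) = 20.81°; cos θ_c = 0.9347.
tᵢ = 2h cos θ_c/V₁ ⇒ h = tᵢ·V₁/(2 cos θ_c) = 0.0648·1641/(2·0.9347) = 56.88 m.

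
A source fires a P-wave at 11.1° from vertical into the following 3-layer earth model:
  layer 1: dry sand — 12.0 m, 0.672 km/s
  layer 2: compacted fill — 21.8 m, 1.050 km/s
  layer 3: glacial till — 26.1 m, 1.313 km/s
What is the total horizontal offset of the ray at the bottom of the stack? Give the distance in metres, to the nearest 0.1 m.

Ray parameter p = sin 11.1° / 0.672 km/s = 2.8649e-01 s/km.
Layer 1: θ = 11.10°; offset = 12.0·tan 11.10° = 2.354 m.
Layer 2: sin θ = p·1.050 = 0.3008 → θ = 17.51°; offset = 21.8·tan 17.51° = 6.876 m.
Layer 3: sin θ = p·1.313 = 0.3762 → θ = 22.10°; offset = 26.1·tan 22.10° = 10.596 m.
Σ offsets = 19.827 m.

19.8 m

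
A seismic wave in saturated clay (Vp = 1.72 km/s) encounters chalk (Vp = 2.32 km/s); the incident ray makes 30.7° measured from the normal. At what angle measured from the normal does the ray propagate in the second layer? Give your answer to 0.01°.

Snell's law: sin θ₂ = (V₂/V₁)·sin θ₁ = (2.32/1.72)·sin 30.7° = 0.6886.
θ₂ = sin⁻¹(0.6886) = 43.52° (from vertical).

43.52°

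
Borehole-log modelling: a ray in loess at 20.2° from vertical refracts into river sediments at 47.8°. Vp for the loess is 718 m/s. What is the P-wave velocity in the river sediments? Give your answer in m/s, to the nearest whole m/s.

sin 20.2° = 0.3453; sin 47.8° = 0.7408.
V₂ = V₁·(sin θ₂/sin θ₁) = 718·(0.7408/0.3453) = 1540.40 m/s.

1540 m/s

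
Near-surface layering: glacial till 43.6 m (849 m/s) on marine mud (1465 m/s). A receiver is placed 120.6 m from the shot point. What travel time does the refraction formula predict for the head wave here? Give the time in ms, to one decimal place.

166.0 ms

θ_c = arcsin(V₁/V₂) = arcsin(849/1465) = 35.42°, cos θ_c = 0.8150.
Intercept time tᵢ = 2h cos θ_c / V₁ = 2·43.6·0.8150/849 = 0.08370 s.
t = x/V₂ + tᵢ = 120.6/1465 + 0.08370 = 0.16602 s.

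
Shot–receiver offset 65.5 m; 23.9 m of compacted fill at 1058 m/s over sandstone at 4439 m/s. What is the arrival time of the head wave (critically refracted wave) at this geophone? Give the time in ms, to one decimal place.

θ_c = arcsin(V₁/V₂) = arcsin(1058/4439) = 13.79°, cos θ_c = 0.9712.
Intercept time tᵢ = 2h cos θ_c / V₁ = 2·23.9·0.9712/1058 = 0.04388 s.
t = x/V₂ + tᵢ = 65.5/4439 + 0.04388 = 0.05863 s.

58.6 ms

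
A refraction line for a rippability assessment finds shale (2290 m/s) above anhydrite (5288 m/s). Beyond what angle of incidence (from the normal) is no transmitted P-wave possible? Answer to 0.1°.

At critical incidence the refracted ray runs along the interface (θ₂ = 90°), so sin θ_c = V₁/V₂.
θ_c = arcsin(2290/5288) = arcsin 0.4331 = 25.66°.

25.7°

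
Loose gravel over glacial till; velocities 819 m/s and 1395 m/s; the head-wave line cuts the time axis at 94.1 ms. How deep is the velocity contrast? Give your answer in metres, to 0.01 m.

47.60 m

θ_c = arcsin(819/1395) = 35.95°; cos θ_c = 0.8095.
tᵢ = 2h cos θ_c/V₁ ⇒ h = tᵢ·V₁/(2 cos θ_c) = 0.0941·819/(2·0.8095) = 47.60 m.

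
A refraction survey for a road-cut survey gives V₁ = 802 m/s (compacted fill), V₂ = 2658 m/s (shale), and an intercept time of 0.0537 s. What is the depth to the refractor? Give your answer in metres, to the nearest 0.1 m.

h = tᵢ·V₁·V₂ / (2·√(V₂²−V₁²)).
√(V₂²−V₁²) = √(2658² − 802²) = 2534.1 m/s.
h = 0.0537 s × 802 × 2658 / (2 × 2534.1) = 22.59 m.

22.6 m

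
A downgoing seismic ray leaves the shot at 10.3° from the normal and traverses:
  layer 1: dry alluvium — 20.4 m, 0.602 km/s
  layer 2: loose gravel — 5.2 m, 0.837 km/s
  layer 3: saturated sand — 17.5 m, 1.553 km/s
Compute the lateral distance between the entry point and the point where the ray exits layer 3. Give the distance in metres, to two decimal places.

Apply Snell's law at each interface; in layer i the horizontal offset is hᵢ·tan θᵢ.
Layer 1: θ = 10.30°; offset = 20.4·tan 10.30° = 3.7073 m.
Layer 2: sin θ = 0.837·sin 10.3°/0.602 = 0.2486, θ = 14.39°; offset = 5.2·tan 14.39° = 1.3346 m.
Layer 3: sin θ = 1.553·sin 10.3°/0.602 = 0.4613, θ = 27.47°; offset = 17.5·tan 27.47° = 9.0977 m.
Summing the layer offsets gives 14.1397 m.

14.14 m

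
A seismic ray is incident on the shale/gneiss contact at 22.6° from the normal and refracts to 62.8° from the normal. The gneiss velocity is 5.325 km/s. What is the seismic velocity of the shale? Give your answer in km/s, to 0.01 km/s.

sin 22.6° = 0.3843; sin 62.8° = 0.8894.
V₁ = V₂·(sin θ₁/sin θ₂) = 5.325·(0.3843/0.8894) = 2.30 km/s.

2.30 km/s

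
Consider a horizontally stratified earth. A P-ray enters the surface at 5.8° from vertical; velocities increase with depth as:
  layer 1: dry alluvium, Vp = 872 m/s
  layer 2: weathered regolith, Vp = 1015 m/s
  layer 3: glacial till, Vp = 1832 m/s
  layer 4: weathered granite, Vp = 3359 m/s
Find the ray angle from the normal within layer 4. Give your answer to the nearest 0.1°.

Snell's law across each interface conserves sin θ / V, so sin θ_4 = V_4·sin θ₁/V₁.
sin θ_4 = 3359 × sin 5.8° / 872 = 0.3893.
θ_4 = 22.91° from the vertical.

22.9°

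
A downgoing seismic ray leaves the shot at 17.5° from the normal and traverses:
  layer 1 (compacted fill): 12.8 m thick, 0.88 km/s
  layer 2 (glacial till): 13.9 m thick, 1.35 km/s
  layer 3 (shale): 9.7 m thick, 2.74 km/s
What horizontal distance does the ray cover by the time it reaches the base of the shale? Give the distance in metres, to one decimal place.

Apply Snell's law at each interface; in layer i the horizontal offset is hᵢ·tan θᵢ.
Layer 1: θ = 17.50°; offset = 12.8·tan 17.50° = 4.036 m.
Layer 2: sin θ = 1.35·sin 17.5°/0.88 = 0.4613, θ = 27.47°; offset = 13.9·tan 27.47° = 7.227 m.
Layer 3: sin θ = 2.74·sin 17.5°/0.88 = 0.9363, θ = 69.44°; offset = 9.7·tan 69.44° = 25.858 m.
Summing the layer offsets gives 37.121 m.

37.1 m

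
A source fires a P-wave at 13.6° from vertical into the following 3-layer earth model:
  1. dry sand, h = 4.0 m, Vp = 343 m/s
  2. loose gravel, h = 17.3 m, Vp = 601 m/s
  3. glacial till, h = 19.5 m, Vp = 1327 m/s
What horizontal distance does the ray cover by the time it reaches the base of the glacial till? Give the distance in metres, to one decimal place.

51.5 m

p = sin θ₁/V₁ = sin 13.6°/343 = 6.8555e-04 s/m is conserved through the stack.
Layer 1: θ = 13.60°; offset = 4.0·tan 13.60° = 0.968 m.
Layer 2: sin θ = p·601 = 0.4120 → θ = 24.33°; offset = 17.3·tan 24.33° = 7.823 m.
Layer 3: sin θ = p·1327 = 0.9097 → θ = 65.47°; offset = 19.5·tan 65.47° = 42.723 m.
Total horizontal offset = 51.513 m.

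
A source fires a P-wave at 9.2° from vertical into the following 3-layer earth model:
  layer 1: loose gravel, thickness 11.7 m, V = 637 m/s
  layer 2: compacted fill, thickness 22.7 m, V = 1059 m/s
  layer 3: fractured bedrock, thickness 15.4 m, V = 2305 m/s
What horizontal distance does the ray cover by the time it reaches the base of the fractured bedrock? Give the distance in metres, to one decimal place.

19.1 m

Ray parameter p = sin 9.2° / 637 m/s = 2.5099e-04 s/m.
Layer 1: θ = 9.20°; offset = 11.7·tan 9.20° = 1.895 m.
Layer 2: sin θ = p·1059 = 0.2658 → θ = 15.41°; offset = 22.7·tan 15.41° = 6.259 m.
Layer 3: sin θ = p·2305 = 0.5785 → θ = 35.35°; offset = 15.4·tan 35.35° = 10.923 m.
Σ offsets = 19.077 m.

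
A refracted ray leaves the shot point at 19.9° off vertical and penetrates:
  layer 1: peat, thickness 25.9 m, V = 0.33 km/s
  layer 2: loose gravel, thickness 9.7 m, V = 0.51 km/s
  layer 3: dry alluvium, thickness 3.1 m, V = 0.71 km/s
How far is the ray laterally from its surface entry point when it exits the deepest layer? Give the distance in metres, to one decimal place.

18.7 m

Apply Snell's law at each interface; in layer i the horizontal offset is hᵢ·tan θᵢ.
Layer 1: θ = 19.90°; offset = 25.9·tan 19.90° = 9.376 m.
Layer 2: sin θ = 0.51·sin 19.9°/0.33 = 0.5260, θ = 31.74°; offset = 9.7·tan 31.74° = 6.000 m.
Layer 3: sin θ = 0.71·sin 19.9°/0.33 = 0.7323, θ = 47.08°; offset = 3.1·tan 47.08° = 3.334 m.
Total horizontal offset = 18.709 m.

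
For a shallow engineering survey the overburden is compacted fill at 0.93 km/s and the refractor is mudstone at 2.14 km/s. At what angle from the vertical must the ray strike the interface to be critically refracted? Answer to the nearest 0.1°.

25.8°

At critical incidence the refracted ray runs along the interface (θ₂ = 90°), so sin θ_c = V₁/V₂.
θ_c = arcsin(0.93/2.14) = arcsin 0.4346 = 25.76°.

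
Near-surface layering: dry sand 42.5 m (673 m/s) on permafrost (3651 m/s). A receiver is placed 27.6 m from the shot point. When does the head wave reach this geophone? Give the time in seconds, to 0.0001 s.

0.1317 s

t = x/V₂ + 2h·√(V₂²−V₁²)/(V₁V₂).
√(V₂²−V₁²) = √(3651²−673²) = 3588.4 m/s; delay term = 2·42.5·3588.4/(673·3651) = 0.12414 s.
t = 27.6/3651 + 0.12414 = 0.13170 s.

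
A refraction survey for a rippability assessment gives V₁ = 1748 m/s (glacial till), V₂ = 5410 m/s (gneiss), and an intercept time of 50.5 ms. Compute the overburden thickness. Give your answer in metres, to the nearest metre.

47 m

θ_c = arcsin(1748/5410) = 18.85°; cos θ_c = 0.9464.
tᵢ = 2h cos θ_c/V₁ ⇒ h = tᵢ·V₁/(2 cos θ_c) = 0.0505·1748/(2·0.9464) = 46.64 m.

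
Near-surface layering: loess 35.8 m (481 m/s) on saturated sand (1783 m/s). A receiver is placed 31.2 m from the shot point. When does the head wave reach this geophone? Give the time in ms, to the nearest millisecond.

t = x/V₂ + 2h·√(V₂²−V₁²)/(V₁V₂).
√(V₂²−V₁²) = √(1783²−481²) = 1716.9 m/s; delay term = 2·35.8·1716.9/(481·1783) = 0.14334 s.
t = 31.2/1783 + 0.14334 = 0.16084 s.

161 ms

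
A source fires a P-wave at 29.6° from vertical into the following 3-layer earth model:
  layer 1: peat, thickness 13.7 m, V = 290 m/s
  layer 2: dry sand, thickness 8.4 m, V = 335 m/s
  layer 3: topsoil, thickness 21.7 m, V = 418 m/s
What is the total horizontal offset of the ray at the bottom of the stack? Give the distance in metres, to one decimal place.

Ray parameter p = sin 29.6° / 290 m/s = 1.7032e-03 s/m.
Layer 1: θ = 29.60°; offset = 13.7·tan 29.60° = 7.783 m.
Layer 2: sin θ = p·335 = 0.5706 → θ = 34.79°; offset = 8.4·tan 34.79° = 5.836 m.
Layer 3: sin θ = p·418 = 0.7120 → θ = 45.39°; offset = 21.7·tan 45.39° = 22.001 m.
Total horizontal offset = 35.620 m.

35.6 m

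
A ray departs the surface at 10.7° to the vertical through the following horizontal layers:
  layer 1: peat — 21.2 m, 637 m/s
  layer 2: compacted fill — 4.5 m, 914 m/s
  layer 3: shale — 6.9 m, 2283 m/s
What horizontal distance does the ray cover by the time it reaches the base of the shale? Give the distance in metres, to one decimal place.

Apply Snell's law at each interface; in layer i the horizontal offset is hᵢ·tan θᵢ.
Layer 1: θ = 10.70°; offset = 21.2·tan 10.70° = 4.006 m.
Layer 2: sin θ = 914·sin 10.7°/637 = 0.2664, θ = 15.45°; offset = 4.5·tan 15.45° = 1.244 m.
Layer 3: sin θ = 2283·sin 10.7°/637 = 0.6654, θ = 41.72°; offset = 6.9·tan 41.72° = 6.151 m.
Summing the layer offsets gives 11.400 m.

11.4 m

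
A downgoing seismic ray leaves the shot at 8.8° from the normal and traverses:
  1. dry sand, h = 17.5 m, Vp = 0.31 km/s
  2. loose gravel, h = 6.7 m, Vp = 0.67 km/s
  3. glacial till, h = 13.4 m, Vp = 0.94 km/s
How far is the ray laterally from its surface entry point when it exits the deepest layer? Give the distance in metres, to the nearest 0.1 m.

Apply Snell's law at each interface; in layer i the horizontal offset is hᵢ·tan θᵢ.
Layer 1: θ = 8.80°; offset = 17.5·tan 8.80° = 2.709 m.
Layer 2: sin θ = 0.67·sin 8.8°/0.31 = 0.3306, θ = 19.31°; offset = 6.7·tan 19.31° = 2.347 m.
Layer 3: sin θ = 0.94·sin 8.8°/0.31 = 0.4639, θ = 27.64°; offset = 13.4·tan 27.64° = 7.017 m.
Σ offsets = 12.073 m.

12.1 m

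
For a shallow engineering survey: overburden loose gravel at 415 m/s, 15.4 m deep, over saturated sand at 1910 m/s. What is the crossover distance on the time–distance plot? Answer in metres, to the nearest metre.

x_cross = 2h·√((V₂+V₁)/(V₂−V₁)).
(V₂+V₁)/(V₂−V₁) = (1910+415)/(1910−415) = 1.5552; √ = 1.2471.
x_cross = 2·15.4·1.2471 = 38.41 m.

38 m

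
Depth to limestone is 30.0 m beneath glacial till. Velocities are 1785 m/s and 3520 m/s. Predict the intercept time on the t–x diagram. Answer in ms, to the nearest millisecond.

29 ms

tᵢ = 2h·√(V₂²−V₁²)/(V₁V₂).
√(V₂²−V₁²) = √(3520²−1785²) = 3033.8 m/s.
tᵢ = 2·30.0·3033.8/(1785·3520) = 0.02897 s.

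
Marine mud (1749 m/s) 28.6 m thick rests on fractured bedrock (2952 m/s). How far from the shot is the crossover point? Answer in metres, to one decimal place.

113.1 m

θ_c = arcsin(1749/2952) = 36.33°, so cos θ_c = 0.8056 and tᵢ = 2h cos θ_c/V₁ = 0.0263 s.
At crossover x/V₁ = x/V₂ + tᵢ ⇒ x = tᵢ/(1/V₁ − 1/V₂) = 0.02635/(5.7176e-04 − 3.3875e-04) = 113.07 m.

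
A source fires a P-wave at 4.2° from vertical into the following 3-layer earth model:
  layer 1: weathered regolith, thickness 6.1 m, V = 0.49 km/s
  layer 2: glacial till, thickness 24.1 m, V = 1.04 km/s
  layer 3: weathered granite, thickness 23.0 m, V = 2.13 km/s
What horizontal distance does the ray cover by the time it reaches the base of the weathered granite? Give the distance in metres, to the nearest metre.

p = sin θ₁/V₁ = sin 4.2°/0.49 = 1.4947e-01 s/km is conserved through the stack.
Layer 1: θ = 4.20°; offset = 6.1·tan 4.20° = 0.448 m.
Layer 2: sin θ = p·1.04 = 0.1554 → θ = 8.94°; offset = 24.1·tan 8.94° = 3.792 m.
Layer 3: sin θ = p·2.13 = 0.3184 → θ = 18.56°; offset = 23.0·tan 18.56° = 7.724 m.
Σ offsets = 11.964 m.

12 m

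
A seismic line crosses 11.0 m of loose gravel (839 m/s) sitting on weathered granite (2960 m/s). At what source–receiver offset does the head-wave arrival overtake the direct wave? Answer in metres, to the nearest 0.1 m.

θ_c = arcsin(839/2960) = 16.47°, so cos θ_c = 0.9590 and tᵢ = 2h cos θ_c/V₁ = 0.0251 s.
At crossover x/V₁ = x/V₂ + tᵢ ⇒ x = tᵢ/(1/V₁ − 1/V₂) = 0.02515/(1.1919e-03 − 3.3784e-04) = 29.44 m.

29.4 m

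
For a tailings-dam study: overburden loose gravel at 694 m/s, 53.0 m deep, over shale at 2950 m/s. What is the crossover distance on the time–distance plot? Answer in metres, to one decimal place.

x_cross = 2h·√((V₂+V₁)/(V₂−V₁)).
(V₂+V₁)/(V₂−V₁) = (2950+694)/(2950−694) = 1.6152; √ = 1.2709.
x_cross = 2·53.0·1.2709 = 134.72 m.

134.7 m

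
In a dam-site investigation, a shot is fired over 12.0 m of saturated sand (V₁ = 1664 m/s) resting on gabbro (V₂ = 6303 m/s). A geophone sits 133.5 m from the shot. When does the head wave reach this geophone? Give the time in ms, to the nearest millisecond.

35 ms

t = x/V₂ + 2h·√(V₂²−V₁²)/(V₁V₂).
√(V₂²−V₁²) = √(6303²−1664²) = 6079.4 m/s; delay term = 2·12.0·6079.4/(1664·6303) = 0.01391 s.
t = 133.5/6303 + 0.01391 = 0.03509 s.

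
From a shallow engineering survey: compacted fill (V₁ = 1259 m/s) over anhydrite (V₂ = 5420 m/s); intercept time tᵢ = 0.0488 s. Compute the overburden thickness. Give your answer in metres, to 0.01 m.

31.58 m

h = tᵢ·V₁·V₂ / (2·√(V₂²−V₁²)).
√(V₂²−V₁²) = √(5420² − 1259²) = 5271.7 m/s.
h = 0.0488 s × 1259 × 5420 / (2 × 5271.7) = 31.58 m.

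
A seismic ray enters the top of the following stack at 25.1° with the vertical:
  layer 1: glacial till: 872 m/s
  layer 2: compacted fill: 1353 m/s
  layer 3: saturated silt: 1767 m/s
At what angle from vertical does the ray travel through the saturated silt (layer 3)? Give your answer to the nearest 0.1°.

59.3°

Ray parameter p = sin 25.1° / 872 = 4.8647e-04 s/m.
sin θ_3 = p·V_3 = 4.8647e-04 × 1767 = 0.8596.
θ_3 = 59.27° from the vertical.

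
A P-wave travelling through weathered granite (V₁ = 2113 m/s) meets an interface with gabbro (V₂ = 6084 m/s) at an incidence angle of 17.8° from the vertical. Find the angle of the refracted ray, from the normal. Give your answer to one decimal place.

Snell's law: sin θ₂ = (V₂/V₁)·sin θ₁ = (6084/2113)·sin 17.8° = 0.8802.
θ₂ = sin⁻¹(0.8802) = 61.67° (from vertical).

61.7°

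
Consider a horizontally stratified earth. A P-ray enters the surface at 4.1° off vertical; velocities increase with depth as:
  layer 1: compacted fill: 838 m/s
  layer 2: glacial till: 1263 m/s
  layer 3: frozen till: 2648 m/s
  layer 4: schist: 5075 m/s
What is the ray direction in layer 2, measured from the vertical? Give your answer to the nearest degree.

6°

Ray parameter p = sin 4.1° / 838 = 8.5319e-05 s/m.
sin θ_2 = p·V_2 = 8.5319e-05 × 1263 = 0.1078.
θ_2 = 6.19° from the vertical.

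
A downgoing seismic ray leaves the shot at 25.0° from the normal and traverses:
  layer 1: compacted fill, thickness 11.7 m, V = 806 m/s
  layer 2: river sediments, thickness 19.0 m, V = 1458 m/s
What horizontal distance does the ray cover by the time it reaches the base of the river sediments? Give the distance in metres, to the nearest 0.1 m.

28.0 m

Ray parameter p = sin 25.0° / 806 m/s = 5.2434e-04 s/m.
Layer 1: θ = 25.00°; offset = 11.7·tan 25.00° = 5.456 m.
Layer 2: sin θ = p·1458 = 0.7645 → θ = 49.86°; offset = 19.0·tan 49.86° = 22.532 m.
Summing the layer offsets gives 27.988 m.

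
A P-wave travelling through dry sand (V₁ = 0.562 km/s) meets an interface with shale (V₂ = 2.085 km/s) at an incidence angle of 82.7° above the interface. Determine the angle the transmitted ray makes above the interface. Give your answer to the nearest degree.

62°

Convert to the normal: θ₁ = 90° − 82.7° = 7.3°.
Snell's law: sin θ₂ = (V₂/V₁)·sin θ₁ = (2.085/0.562)·sin 7.3° = 0.4714.
θ₂ = sin⁻¹(0.4714) = 28.13° (from vertical).
From the interface: 90° − 28.13° = 61.87°.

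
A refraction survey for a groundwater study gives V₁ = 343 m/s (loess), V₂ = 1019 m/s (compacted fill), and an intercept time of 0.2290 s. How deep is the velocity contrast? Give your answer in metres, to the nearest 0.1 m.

41.7 m

θ_c = arcsin(343/1019) = 19.67°; cos θ_c = 0.9416.
tᵢ = 2h cos θ_c/V₁ ⇒ h = tᵢ·V₁/(2 cos θ_c) = 0.229·343/(2·0.9416) = 41.71 m.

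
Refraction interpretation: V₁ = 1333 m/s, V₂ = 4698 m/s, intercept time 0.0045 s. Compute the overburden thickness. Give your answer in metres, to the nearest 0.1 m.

3.1 m

θ_c = arcsin(1333/4698) = 16.48°; cos θ_c = 0.9589.
tᵢ = 2h cos θ_c/V₁ ⇒ h = tᵢ·V₁/(2 cos θ_c) = 0.0045·1333/(2·0.9589) = 3.13 m.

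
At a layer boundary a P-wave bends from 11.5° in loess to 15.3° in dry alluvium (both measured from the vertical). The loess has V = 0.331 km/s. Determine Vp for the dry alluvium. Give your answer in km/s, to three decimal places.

Snell's law: sin 11.5°/V₁ = sin 15.3°/V₂.
V₂ = V₁·sin 15.3°/sin 11.5° = 0.331 × 1.3235 = 0.438 km/s.

0.438 km/s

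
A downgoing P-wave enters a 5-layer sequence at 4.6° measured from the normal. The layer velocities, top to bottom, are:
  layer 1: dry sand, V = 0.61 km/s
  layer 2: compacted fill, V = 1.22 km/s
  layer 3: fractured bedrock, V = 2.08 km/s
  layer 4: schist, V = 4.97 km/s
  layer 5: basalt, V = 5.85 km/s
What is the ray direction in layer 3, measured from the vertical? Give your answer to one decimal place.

Ray parameter p = sin 4.6° / 0.61 = 1.3147e-01 s/km.
sin θ_3 = p·V_3 = 1.3147e-01 × 2.08 = 0.2735.
θ_3 = 15.87° from the vertical.

15.9°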